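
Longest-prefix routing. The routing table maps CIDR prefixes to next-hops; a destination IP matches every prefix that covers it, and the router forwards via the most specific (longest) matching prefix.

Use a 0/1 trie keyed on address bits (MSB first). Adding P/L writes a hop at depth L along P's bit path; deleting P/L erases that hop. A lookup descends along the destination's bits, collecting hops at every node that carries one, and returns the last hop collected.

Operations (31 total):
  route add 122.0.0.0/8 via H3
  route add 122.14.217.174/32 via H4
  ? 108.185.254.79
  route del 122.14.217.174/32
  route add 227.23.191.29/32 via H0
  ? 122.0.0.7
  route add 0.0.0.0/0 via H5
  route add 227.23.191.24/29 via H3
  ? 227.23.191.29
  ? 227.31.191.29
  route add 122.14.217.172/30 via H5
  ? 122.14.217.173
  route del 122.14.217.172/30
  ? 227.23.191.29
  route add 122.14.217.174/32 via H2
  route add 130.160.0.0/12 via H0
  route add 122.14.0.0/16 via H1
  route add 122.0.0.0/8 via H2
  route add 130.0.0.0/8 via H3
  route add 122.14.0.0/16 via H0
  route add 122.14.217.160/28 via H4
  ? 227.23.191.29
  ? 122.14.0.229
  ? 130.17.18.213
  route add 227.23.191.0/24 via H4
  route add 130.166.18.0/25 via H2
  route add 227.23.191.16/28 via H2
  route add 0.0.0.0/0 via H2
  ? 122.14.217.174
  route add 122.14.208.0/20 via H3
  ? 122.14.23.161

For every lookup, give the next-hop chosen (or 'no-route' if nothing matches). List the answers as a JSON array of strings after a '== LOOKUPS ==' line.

Trace:
  add 122.0.0.0/8 -> H3 at depth 8
  add 122.14.217.174/32 -> H4 at depth 32
  lookup 108.185.254.79: bits 011 walk d0:-→d1:-→d2:-→d3:- -> no-route
  - 122.14.217.174/32 clear@32
  add 227.23.191.29/32 -> H0 at depth 32
  lookup 122.0.0.7: bits 011110100000 walk d0:-→d1:-→d2:-→d3:-→d4:-→d5:-→d6:-→d7:-→d8:H3→d9:-→d10:-→d11:-→d12:- -> H3
  add 0.0.0.0/0 -> H5 at depth 0
  add 227.23.191.24/29 -> H3 at depth 29
  lookup 227.23.191.29: bits 11100011000101111011111100011101 walk d0:H5→d1:-→d2:-→d3:-→d4:-→d5:-→d6:-→d7:-→d8:-→d9:-→d10:-→d11:-→d12:-→d13:-→d14:-→d15:-→d16:-→d17:-→d18:-→d19:-→d20:-→d21:-→d22:-→d23:-→d24:-→d25:-→d26:-→d27:-→d28:-→d29:H3→d30:-→d31:-→d32:H0 -> H0
  lookup 227.31.191.29: bits 111000110001 walk d0:H5→d1:-→d2:-→d3:-→d4:-→d5:-→d6:-→d7:-→d8:-→d9:-→d10:-→d11:-→d12:- -> H5
  add 122.14.217.172/30 -> H5 at depth 30
  lookup 122.14.217.173: bits 011110100000111011011001101011 walk d0:H5→d1:-→d2:-→d3:-→d4:-→d5:-→d6:-→d7:-→d8:H3→d9:-→d10:-→d11:-→d12:-→d13:-→d14:-→d15:-→d16:-→d17:-→d18:-→d19:-→d20:-→d21:-→d22:-→d23:-→d24:-→d25:-→d26:-→d27:-→d28:-→d29:-→d30:H5 -> H5
  - 122.14.217.172/30 clear@30
  lookup 227.23.191.29: bits 11100011000101111011111100011101 walk d0:H5→d1:-→d2:-→d3:-→d4:-→d5:-→d6:-→d7:-→d8:-→d9:-→d10:-→d11:-→d12:-→d13:-→d14:-→d15:-→d16:-→d17:-→d18:-→d19:-→d20:-→d21:-→d22:-→d23:-→d24:-→d25:-→d26:-→d27:-→d28:-→d29:H3→d30:-→d31:-→d32:H0 -> H0
  add 122.14.217.174/32 -> H2 at depth 32
  add 130.160.0.0/12 -> H0 at depth 12
  add 122.14.0.0/16 -> H1 at depth 16
  add 122.0.0.0/8 -> H2 at depth 8
  add 130.0.0.0/8 -> H3 at depth 8
  add 122.14.0.0/16 -> H0 at depth 16
  add 122.14.217.160/28 -> H4 at depth 28
  lookup 227.23.191.29: bits 11100011000101111011111100011101 walk d0:H5→d1:-→d2:-→d3:-→d4:-→d5:-→d6:-→d7:-→d8:-→d9:-→d10:-→d11:-→d12:-→d13:-→d14:-→d15:-→d16:-→d17:-→d18:-→d19:-→d20:-→d21:-→d22:-→d23:-→d24:-→d25:-→d26:-→d27:-→d28:-→d29:H3→d30:-→d31:-→d32:H0 -> H0
  lookup 122.14.0.229: bits 0111101000001110 walk d0:H5→d1:-→d2:-→d3:-→d4:-→d5:-→d6:-→d7:-→d8:H2→d9:-→d10:-→d11:-→d12:-→d13:-→d14:-→d15:-→d16:H0 -> H0
  lookup 130.17.18.213: bits 10000010 walk d0:H5→d1:-→d2:-→d3:-→d4:-→d5:-→d6:-→d7:-→d8:H3 -> H3
  add 227.23.191.0/24 -> H4 at depth 24
  add 130.166.18.0/25 -> H2 at depth 25
  add 227.23.191.16/28 -> H2 at depth 28
  add 0.0.0.0/0 -> H2 at depth 0
  lookup 122.14.217.174: bits 01111010000011101101100110101110 walk d0:H2→d1:-→d2:-→d3:-→d4:-→d5:-→d6:-→d7:-→d8:H2→d9:-→d10:-→d11:-→d12:-→d13:-→d14:-→d15:-→d16:H0→d17:-→d18:-→d19:-→d20:-→d21:-→d22:-→d23:-→d24:-→d25:-→d26:-→d27:-→d28:H4→d29:-→d30:-→d31:-→d32:H2 -> H2
  add 122.14.208.0/20 -> H3 at depth 20
  lookup 122.14.23.161: bits 0111101000001110 walk d0:H2→d1:-→d2:-→d3:-→d4:-→d5:-→d6:-→d7:-→d8:H2→d9:-→d10:-→d11:-→d12:-→d13:-→d14:-→d15:-→d16:H0 -> H0

== LOOKUPS ==
["no-route","H3","H0","H5","H5","H0","H0","H0","H3","H2","H0"]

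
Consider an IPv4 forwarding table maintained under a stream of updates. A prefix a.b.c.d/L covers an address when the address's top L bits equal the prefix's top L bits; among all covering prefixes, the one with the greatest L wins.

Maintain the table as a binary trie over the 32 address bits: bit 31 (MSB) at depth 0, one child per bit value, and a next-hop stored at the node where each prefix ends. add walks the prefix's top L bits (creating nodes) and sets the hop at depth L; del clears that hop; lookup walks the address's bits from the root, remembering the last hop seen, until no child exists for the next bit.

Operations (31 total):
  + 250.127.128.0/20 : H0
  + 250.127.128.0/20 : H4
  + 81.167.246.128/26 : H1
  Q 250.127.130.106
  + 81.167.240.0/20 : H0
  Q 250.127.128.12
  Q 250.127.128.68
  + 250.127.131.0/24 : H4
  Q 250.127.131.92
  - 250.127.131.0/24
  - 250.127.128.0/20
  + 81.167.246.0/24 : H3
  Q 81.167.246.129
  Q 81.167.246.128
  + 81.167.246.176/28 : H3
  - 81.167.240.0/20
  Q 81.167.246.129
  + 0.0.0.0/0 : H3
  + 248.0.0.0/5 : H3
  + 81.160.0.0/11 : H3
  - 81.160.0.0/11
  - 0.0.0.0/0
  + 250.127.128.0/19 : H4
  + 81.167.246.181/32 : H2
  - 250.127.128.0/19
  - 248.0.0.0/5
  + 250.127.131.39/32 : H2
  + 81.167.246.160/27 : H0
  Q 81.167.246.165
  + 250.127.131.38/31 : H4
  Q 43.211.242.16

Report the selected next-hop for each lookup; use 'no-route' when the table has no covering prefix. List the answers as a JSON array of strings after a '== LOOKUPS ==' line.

Apply in order:
  + 250.127.128.0/20 (H0) depth=20
  + 250.127.128.0/20 (H4) depth=20
  + 81.167.246.128/26 (H1) depth=26
  lookup 250.127.130.106: bits 11111010011111111000 walk d0:-→d1:-→d2:-→d3:-→d4:-→d5:-→d6:-→d7:-→d8:-→d9:-→d10:-→d11:-→d12:-→d13:-→d14:-→d15:-→d16:-→d17:-→d18:-→d19:-→d20:H4 -> H4
  + 81.167.240.0/20 (H0) depth=20
  lookup 250.127.128.12: bits 11111010011111111000 walk d0:-→d1:-→d2:-→d3:-→d4:-→d5:-→d6:-→d7:-→d8:-→d9:-→d10:-→d11:-→d12:-→d13:-→d14:-→d15:-→d16:-→d17:-→d18:-→d19:-→d20:H4 -> H4
  lookup 250.127.128.68: bits 11111010011111111000 walk d0:-→d1:-→d2:-→d3:-→d4:-→d5:-→d6:-→d7:-→d8:-→d9:-→d10:-→d11:-→d12:-→d13:-→d14:-→d15:-→d16:-→d17:-→d18:-→d19:-→d20:H4 -> H4
  + 250.127.131.0/24 (H4) depth=24
  lookup 250.127.131.92: bits 111110100111111110000011 walk d0:-→d1:-→d2:-→d3:-→d4:-→d5:-→d6:-→d7:-→d8:-→d9:-→d10:-→d11:-→d12:-→d13:-→d14:-→d15:-→d16:-→d17:-→d18:-→d19:-→d20:H4→d21:-→d22:-→d23:-→d24:H4 -> H4
  del 250.127.131.0/24 (clear depth 24)
  del 250.127.128.0/20 (clear depth 20)
  + 81.167.246.0/24 (H3) depth=24
  lookup 81.167.246.129: bits 01010001101001111111011010 walk d0:-→d1:-→d2:-→d3:-→d4:-→d5:-→d6:-→d7:-→d8:-→d9:-→d10:-→d11:-→d12:-→d13:-→d14:-→d15:-→d16:-→d17:-→d18:-→d19:-→d20:H0→d21:-→d22:-→d23:-→d24:H3→d25:-→d26:H1 -> H1
  lookup 81.167.246.128: bits 01010001101001111111011010 walk d0:-→d1:-→d2:-→d3:-→d4:-→d5:-→d6:-→d7:-→d8:-→d9:-→d10:-→d11:-→d12:-→d13:-→d14:-→d15:-→d16:-→d17:-→d18:-→d19:-→d20:H0→d21:-→d22:-→d23:-→d24:H3→d25:-→d26:H1 -> H1
  + 81.167.246.176/28 (H3) depth=28
  del 81.167.240.0/20 (clear depth 20)
  lookup 81.167.246.129: bits 01010001101001111111011010 walk d0:-→d1:-→d2:-→d3:-→d4:-→d5:-→d6:-→d7:-→d8:-→d9:-→d10:-→d11:-→d12:-→d13:-→d14:-→d15:-→d16:-→d17:-→d18:-→d19:-→d20:-→d21:-→d22:-→d23:-→d24:H3→d25:-→d26:H1 -> H1
  + 0.0.0.0/0 (H3) depth=0
  + 248.0.0.0/5 (H3) depth=5
  + 81.160.0.0/11 (H3) depth=11
  del 81.160.0.0/11 (clear depth 11)
  del 0.0.0.0/0 (clear depth 0)
  + 250.127.128.0/19 (H4) depth=19
  + 81.167.246.181/32 (H2) depth=32
  del 250.127.128.0/19 (clear depth 19)
  del 248.0.0.0/5 (clear depth 5)
  + 250.127.131.39/32 (H2) depth=32
  + 81.167.246.160/27 (H0) depth=27
  lookup 81.167.246.165: bits 010100011010011111110110101 walk d0:-→d1:-→d2:-→d3:-→d4:-→d5:-→d6:-→d7:-→d8:-→d9:-→d10:-→d11:-→d12:-→d13:-→d14:-→d15:-→d16:-→d17:-→d18:-→d19:-→d20:-→d21:-→d22:-→d23:-→d24:H3→d25:-→d26:H1→d27:H0 -> H0
  + 250.127.131.38/31 (H4) depth=31
  lookup 43.211.242.16: bits 0 walk d0:-→d1:- -> no-route

== LOOKUPS ==
["H4","H4","H4","H4","H1","H1","H1","H0","no-route"]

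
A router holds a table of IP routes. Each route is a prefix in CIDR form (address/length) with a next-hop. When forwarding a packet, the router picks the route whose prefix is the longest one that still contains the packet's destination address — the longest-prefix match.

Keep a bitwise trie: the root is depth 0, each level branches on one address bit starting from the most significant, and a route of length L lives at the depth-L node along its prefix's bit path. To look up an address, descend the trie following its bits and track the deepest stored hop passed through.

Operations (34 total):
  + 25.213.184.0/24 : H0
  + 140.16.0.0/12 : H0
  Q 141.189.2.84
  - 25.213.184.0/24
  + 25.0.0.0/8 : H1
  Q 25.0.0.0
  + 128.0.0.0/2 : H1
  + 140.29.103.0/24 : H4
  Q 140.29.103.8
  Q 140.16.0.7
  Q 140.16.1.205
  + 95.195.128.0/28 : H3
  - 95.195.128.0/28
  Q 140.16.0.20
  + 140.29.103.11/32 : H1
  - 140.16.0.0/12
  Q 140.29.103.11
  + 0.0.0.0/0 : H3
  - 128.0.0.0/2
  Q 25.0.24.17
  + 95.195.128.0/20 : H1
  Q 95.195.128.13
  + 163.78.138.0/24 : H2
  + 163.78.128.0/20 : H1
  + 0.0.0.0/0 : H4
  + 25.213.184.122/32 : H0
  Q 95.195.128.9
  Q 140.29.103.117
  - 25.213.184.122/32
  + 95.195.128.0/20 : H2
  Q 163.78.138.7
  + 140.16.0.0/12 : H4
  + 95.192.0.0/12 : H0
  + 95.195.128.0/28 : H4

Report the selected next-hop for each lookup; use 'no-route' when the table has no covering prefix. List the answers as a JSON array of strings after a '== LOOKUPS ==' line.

Process each operation:
  add 25.213.184.0/24 -> H0 at depth 24
  add 140.16.0.0/12 -> H0 at depth 12
  ? 141.189.2.84  path d0:-→d1:-→d2:-→d3:-→d4:-→d5:-→d6:-→d7:-  best=no-route
  - 25.213.184.0/24 clear@24
  add 25.0.0.0/8 -> H1 at depth 8
  ? 25.0.0.0  path d0:-→d1:-→d2:-→d3:-→d4:-→d5:-→d6:-→d7:-→d8:H1  best=H1
  add 128.0.0.0/2 -> H1 at depth 2
  add 140.29.103.0/24 -> H4 at depth 24
  ? 140.29.103.8  path d0:-→d1:-→d2:H1→d3:-→d4:-→d5:-→d6:-→d7:-→d8:-→d9:-→d10:-→d11:-→d12:H0→d13:-→d14:-→d15:-→d16:-→d17:-→d18:-→d19:-→d20:-→d21:-→d22:-→d23:-→d24:H4  best=H4
  ? 140.16.0.7  path d0:-→d1:-→d2:H1→d3:-→d4:-→d5:-→d6:-→d7:-→d8:-→d9:-→d10:-→d11:-→d12:H0  best=H0
  ? 140.16.1.205  path d0:-→d1:-→d2:H1→d3:-→d4:-→d5:-→d6:-→d7:-→d8:-→d9:-→d10:-→d11:-→d12:H0  best=H0
  add 95.195.128.0/28 -> H3 at depth 28
  - 95.195.128.0/28 clear@28
  ? 140.16.0.20  path d0:-→d1:-→d2:H1→d3:-→d4:-→d5:-→d6:-→d7:-→d8:-→d9:-→d10:-→d11:-→d12:H0  best=H0
  add 140.29.103.11/32 -> H1 at depth 32
  - 140.16.0.0/12 clear@12
  ? 140.29.103.11  path d0:-→d1:-→d2:H1→d3:-→d4:-→d5:-→d6:-→d7:-→d8:-→d9:-→d10:-→d11:-→d12:-→d13:-→d14:-→d15:-→d16:-→d17:-→d18:-→d19:-→d20:-→d21:-→d22:-→d23:-→d24:H4→d25:-→d26:-→d27:-→d28:-→d29:-→d30:-→d31:-→d32:H1  best=H1
  add 0.0.0.0/0 -> H3 at depth 0
  - 128.0.0.0/2 clear@2
  ? 25.0.24.17  path d0:H3→d1:-→d2:-→d3:-→d4:-→d5:-→d6:-→d7:-→d8:H1  best=H1
  add 95.195.128.0/20 -> H1 at depth 20
  ? 95.195.128.13  path d0:H3→d1:-→d2:-→d3:-→d4:-→d5:-→d6:-→d7:-→d8:-→d9:-→d10:-→d11:-→d12:-→d13:-→d14:-→d15:-→d16:-→d17:-→d18:-→d19:-→d20:H1→d21:-→d22:-→d23:-→d24:-→d25:-→d26:-→d27:-→d28:-  best=H1
  add 163.78.138.0/24 -> H2 at depth 24
  add 163.78.128.0/20 -> H1 at depth 20
  add 0.0.0.0/0 -> H4 at depth 0
  add 25.213.184.122/32 -> H0 at depth 32
  ? 95.195.128.9  path d0:H4→d1:-→d2:-→d3:-→d4:-→d5:-→d6:-→d7:-→d8:-→d9:-→d10:-→d11:-→d12:-→d13:-→d14:-→d15:-→d16:-→d17:-→d18:-→d19:-→d20:H1→d21:-→d22:-→d23:-→d24:-→d25:-→d26:-→d27:-→d28:-  best=H1
  ? 140.29.103.117  path d0:H4→d1:-→d2:-→d3:-→d4:-→d5:-→d6:-→d7:-→d8:-→d9:-→d10:-→d11:-→d12:-→d13:-→d14:-→d15:-→d16:-→d17:-→d18:-→d19:-→d20:-→d21:-→d22:-→d23:-→d24:H4→d25:-  best=H4
  - 25.213.184.122/32 clear@32
  add 95.195.128.0/20 -> H2 at depth 20
  ? 163.78.138.7  path d0:H4→d1:-→d2:-→d3:-→d4:-→d5:-→d6:-→d7:-→d8:-→d9:-→d10:-→d11:-→d12:-→d13:-→d14:-→d15:-→d16:-→d17:-→d18:-→d19:-→d20:H1→d21:-→d22:-→d23:-→d24:H2  best=H2
  add 140.16.0.0/12 -> H4 at depth 12
  add 95.192.0.0/12 -> H0 at depth 12
  add 95.195.128.0/28 -> H4 at depth 28

== LOOKUPS ==
["no-route","H1","H4","H0","H0","H0","H1","H1","H1","H1","H4","H2"]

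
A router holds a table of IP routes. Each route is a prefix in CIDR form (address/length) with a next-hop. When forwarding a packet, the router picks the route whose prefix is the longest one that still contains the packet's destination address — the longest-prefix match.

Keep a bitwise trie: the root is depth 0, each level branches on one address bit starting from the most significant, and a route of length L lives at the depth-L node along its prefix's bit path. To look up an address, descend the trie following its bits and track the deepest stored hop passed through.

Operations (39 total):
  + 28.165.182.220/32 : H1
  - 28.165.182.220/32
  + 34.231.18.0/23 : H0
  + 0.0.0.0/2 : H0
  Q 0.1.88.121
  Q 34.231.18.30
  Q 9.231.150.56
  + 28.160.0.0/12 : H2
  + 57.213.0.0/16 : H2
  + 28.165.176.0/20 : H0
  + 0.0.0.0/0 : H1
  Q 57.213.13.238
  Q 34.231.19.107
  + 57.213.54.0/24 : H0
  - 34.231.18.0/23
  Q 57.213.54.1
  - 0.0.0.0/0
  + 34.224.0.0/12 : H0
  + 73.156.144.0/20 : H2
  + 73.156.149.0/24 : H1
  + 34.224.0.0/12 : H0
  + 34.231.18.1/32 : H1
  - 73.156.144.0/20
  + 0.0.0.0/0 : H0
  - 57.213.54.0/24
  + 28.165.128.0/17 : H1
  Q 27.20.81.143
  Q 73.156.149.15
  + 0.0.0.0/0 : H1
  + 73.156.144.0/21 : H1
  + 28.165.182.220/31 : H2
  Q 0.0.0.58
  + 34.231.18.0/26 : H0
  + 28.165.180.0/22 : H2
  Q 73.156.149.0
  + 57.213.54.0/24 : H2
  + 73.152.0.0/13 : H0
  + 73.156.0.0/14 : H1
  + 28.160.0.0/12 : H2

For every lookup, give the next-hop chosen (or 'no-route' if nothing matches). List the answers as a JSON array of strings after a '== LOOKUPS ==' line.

Apply in order:
  + 28.165.182.220/32 (H1) depth=32
  - 28.165.182.220/32 clear@32
  + 34.231.18.0/23 (H0) depth=23
  + 0.0.0.0/2 (H0) depth=2
  Q 0.1.88.121: descend 000 ; hops seen [H0] ; pick H0
  Q 34.231.18.30: descend 00100010111001110001001 ; hops seen [H0,H0] ; pick H0
  Q 9.231.150.56: descend 000 ; hops seen [H0] ; pick H0
  + 28.160.0.0/12 (H2) depth=12
  + 57.213.0.0/16 (H2) depth=16
  + 28.165.176.0/20 (H0) depth=20
  + 0.0.0.0/0 (H1) depth=0
  Q 57.213.13.238: descend 0011100111010101 ; hops seen [H1,H0,H2] ; pick H2
  Q 34.231.19.107: descend 00100010111001110001001 ; hops seen [H1,H0,H0] ; pick H0
  + 57.213.54.0/24 (H0) depth=24
  - 34.231.18.0/23 clear@23
  Q 57.213.54.1: descend 001110011101010100110110 ; hops seen [H1,H0,H2,H0] ; pick H0
  - 0.0.0.0/0 clear@0
  + 34.224.0.0/12 (H0) depth=12
  + 73.156.144.0/20 (H2) depth=20
  + 73.156.149.0/24 (H1) depth=24
  + 34.224.0.0/12 (H0) depth=12
  + 34.231.18.1/32 (H1) depth=32
  - 73.156.144.0/20 clear@20
  + 0.0.0.0/0 (H0) depth=0
  - 57.213.54.0/24 clear@24
  + 28.165.128.0/17 (H1) depth=17
  Q 27.20.81.143: descend 00011 ; hops seen [H0,H0] ; pick H0
  Q 73.156.149.15: descend 010010011001110010010101 ; hops seen [H0,H1] ; pick H1
  + 0.0.0.0/0 (H1) depth=0
  + 73.156.144.0/21 (H1) depth=21
  + 28.165.182.220/31 (H2) depth=31
  Q 0.0.0.58: descend 000 ; hops seen [H1,H0] ; pick H0
  + 34.231.18.0/26 (H0) depth=26
  + 28.165.180.0/22 (H2) depth=22
  Q 73.156.149.0: descend 010010011001110010010101 ; hops seen [H1,H1,H1] ; pick H1
  + 57.213.54.0/24 (H2) depth=24
  + 73.152.0.0/13 (H0) depth=13
  + 73.156.0.0/14 (H1) depth=14
  + 28.160.0.0/12 (H2) depth=12

== LOOKUPS ==
["H0","H0","H0","H2","H0","H0","H0","H1","H0","H1"]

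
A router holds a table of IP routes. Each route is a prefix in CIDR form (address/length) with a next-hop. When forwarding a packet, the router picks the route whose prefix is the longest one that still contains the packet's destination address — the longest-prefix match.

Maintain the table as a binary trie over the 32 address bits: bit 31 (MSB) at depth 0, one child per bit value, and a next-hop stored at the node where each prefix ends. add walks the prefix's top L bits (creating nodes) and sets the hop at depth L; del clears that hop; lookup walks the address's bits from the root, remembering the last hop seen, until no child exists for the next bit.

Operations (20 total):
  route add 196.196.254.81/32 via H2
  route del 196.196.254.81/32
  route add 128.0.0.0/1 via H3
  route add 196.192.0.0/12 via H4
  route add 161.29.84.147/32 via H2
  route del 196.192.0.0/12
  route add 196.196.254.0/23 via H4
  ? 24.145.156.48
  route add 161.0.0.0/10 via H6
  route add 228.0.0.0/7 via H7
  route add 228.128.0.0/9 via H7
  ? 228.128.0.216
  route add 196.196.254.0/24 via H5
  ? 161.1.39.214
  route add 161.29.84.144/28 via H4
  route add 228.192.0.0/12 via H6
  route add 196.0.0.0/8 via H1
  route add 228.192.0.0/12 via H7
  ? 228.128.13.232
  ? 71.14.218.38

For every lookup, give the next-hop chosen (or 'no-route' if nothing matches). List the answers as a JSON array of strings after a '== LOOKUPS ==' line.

Trace:
  add 196.196.254.81/32 -> H2 at depth 32
  - 196.196.254.81/32 clear@32
  add 128.0.0.0/1 -> H3 at depth 1
  add 196.192.0.0/12 -> H4 at depth 12
  add 161.29.84.147/32 -> H2 at depth 32
  - 196.192.0.0/12 clear@12
  add 196.196.254.0/23 -> H4 at depth 23
  ? 24.145.156.48  path d0:-  best=no-route
  add 161.0.0.0/10 -> H6 at depth 10
  add 228.0.0.0/7 -> H7 at depth 7
  add 228.128.0.0/9 -> H7 at depth 9
  ? 228.128.0.216  path d0:-→d1:H3→d2:-→d3:-→d4:-→d5:-→d6:-→d7:H7→d8:-→d9:H7  best=H7
  add 196.196.254.0/24 -> H5 at depth 24
  ? 161.1.39.214  path d0:-→d1:H3→d2:-→d3:-→d4:-→d5:-→d6:-→d7:-→d8:-→d9:-→d10:H6→d11:-  best=H6
  add 161.29.84.144/28 -> H4 at depth 28
  add 228.192.0.0/12 -> H6 at depth 12
  add 196.0.0.0/8 -> H1 at depth 8
  add 228.192.0.0/12 -> H7 at depth 12
  ? 228.128.13.232  path d0:-→d1:H3→d2:-→d3:-→d4:-→d5:-→d6:-→d7:H7→d8:-→d9:H7  best=H7
  ? 71.14.218.38  path d0:-  best=no-route

== LOOKUPS ==
["no-route","H7","H6","H7","no-route"]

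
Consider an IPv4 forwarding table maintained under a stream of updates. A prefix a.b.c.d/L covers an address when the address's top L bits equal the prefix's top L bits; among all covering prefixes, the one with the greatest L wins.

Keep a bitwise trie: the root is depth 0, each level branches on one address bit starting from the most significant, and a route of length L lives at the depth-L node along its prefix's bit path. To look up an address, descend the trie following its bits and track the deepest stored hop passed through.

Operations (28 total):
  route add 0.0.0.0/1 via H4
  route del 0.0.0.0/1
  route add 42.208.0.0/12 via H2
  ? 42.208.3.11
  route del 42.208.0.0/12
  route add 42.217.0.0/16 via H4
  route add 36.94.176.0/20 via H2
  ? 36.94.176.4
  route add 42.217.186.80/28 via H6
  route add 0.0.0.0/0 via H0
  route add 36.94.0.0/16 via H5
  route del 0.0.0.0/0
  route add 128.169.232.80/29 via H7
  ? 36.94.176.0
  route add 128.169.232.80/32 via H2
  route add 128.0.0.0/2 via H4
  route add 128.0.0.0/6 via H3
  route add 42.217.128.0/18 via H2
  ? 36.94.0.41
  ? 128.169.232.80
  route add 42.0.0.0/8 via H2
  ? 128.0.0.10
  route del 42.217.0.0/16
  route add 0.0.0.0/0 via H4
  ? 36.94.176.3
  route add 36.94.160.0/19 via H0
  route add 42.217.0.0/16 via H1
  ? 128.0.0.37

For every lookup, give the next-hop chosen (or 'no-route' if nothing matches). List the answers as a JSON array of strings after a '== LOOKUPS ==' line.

Apply in order:
  add 0.0.0.0/1 -> H4 at depth 1
  del 0.0.0.0/1 (clear depth 1)
  add 42.208.0.0/12 -> H2 at depth 12
  ? 42.208.3.11  path d0:-→d1:-→d2:-→d3:-→d4:-→d5:-→d6:-→d7:-→d8:-→d9:-→d10:-→d11:-→d12:H2  best=H2
  del 42.208.0.0/12 (clear depth 12)
  add 42.217.0.0/16 -> H4 at depth 16
  add 36.94.176.0/20 -> H2 at depth 20
  ? 36.94.176.4  path d0:-→d1:-→d2:-→d3:-→d4:-→d5:-→d6:-→d7:-→d8:-→d9:-→d10:-→d11:-→d12:-→d13:-→d14:-→d15:-→d16:-→d17:-→d18:-→d19:-→d20:H2  best=H2
  add 42.217.186.80/28 -> H6 at depth 28
  add 0.0.0.0/0 -> H0 at depth 0
  add 36.94.0.0/16 -> H5 at depth 16
  del 0.0.0.0/0 (clear depth 0)
  add 128.169.232.80/29 -> H7 at depth 29
  ? 36.94.176.0  path d0:-→d1:-→d2:-→d3:-→d4:-→d5:-→d6:-→d7:-→d8:-→d9:-→d10:-→d11:-→d12:-→d13:-→d14:-→d15:-→d16:H5→d17:-→d18:-→d19:-→d20:H2  best=H2
  add 128.169.232.80/32 -> H2 at depth 32
  add 128.0.0.0/2 -> H4 at depth 2
  add 128.0.0.0/6 -> H3 at depth 6
  add 42.217.128.0/18 -> H2 at depth 18
  ? 36.94.0.41  path d0:-→d1:-→d2:-→d3:-→d4:-→d5:-→d6:-→d7:-→d8:-→d9:-→d10:-→d11:-→d12:-→d13:-→d14:-→d15:-→d16:H5  best=H5
  ? 128.169.232.80  path d0:-→d1:-→d2:H4→d3:-→d4:-→d5:-→d6:H3→d7:-→d8:-→d9:-→d10:-→d11:-→d12:-→d13:-→d14:-→d15:-→d16:-→d17:-→d18:-→d19:-→d20:-→d21:-→d22:-→d23:-→d24:-→d25:-→d26:-→d27:-→d28:-→d29:H7→d30:-→d31:-→d32:H2  best=H2
  add 42.0.0.0/8 -> H2 at depth 8
  ? 128.0.0.10  path d0:-→d1:-→d2:H4→d3:-→d4:-→d5:-→d6:H3→d7:-→d8:-  best=H3
  del 42.217.0.0/16 (clear depth 16)
  add 0.0.0.0/0 -> H4 at depth 0
  ? 36.94.176.3  path d0:H4→d1:-→d2:-→d3:-→d4:-→d5:-→d6:-→d7:-→d8:-→d9:-→d10:-→d11:-→d12:-→d13:-→d14:-→d15:-→d16:H5→d17:-→d18:-→d19:-→d20:H2  best=H2
  add 36.94.160.0/19 -> H0 at depth 19
  add 42.217.0.0/16 -> H1 at depth 16
  ? 128.0.0.37  path d0:H4→d1:-→d2:H4→d3:-→d4:-→d5:-→d6:H3→d7:-→d8:-  best=H3

== LOOKUPS ==
["H2","H2","H2","H5","H2","H3","H2","H3"]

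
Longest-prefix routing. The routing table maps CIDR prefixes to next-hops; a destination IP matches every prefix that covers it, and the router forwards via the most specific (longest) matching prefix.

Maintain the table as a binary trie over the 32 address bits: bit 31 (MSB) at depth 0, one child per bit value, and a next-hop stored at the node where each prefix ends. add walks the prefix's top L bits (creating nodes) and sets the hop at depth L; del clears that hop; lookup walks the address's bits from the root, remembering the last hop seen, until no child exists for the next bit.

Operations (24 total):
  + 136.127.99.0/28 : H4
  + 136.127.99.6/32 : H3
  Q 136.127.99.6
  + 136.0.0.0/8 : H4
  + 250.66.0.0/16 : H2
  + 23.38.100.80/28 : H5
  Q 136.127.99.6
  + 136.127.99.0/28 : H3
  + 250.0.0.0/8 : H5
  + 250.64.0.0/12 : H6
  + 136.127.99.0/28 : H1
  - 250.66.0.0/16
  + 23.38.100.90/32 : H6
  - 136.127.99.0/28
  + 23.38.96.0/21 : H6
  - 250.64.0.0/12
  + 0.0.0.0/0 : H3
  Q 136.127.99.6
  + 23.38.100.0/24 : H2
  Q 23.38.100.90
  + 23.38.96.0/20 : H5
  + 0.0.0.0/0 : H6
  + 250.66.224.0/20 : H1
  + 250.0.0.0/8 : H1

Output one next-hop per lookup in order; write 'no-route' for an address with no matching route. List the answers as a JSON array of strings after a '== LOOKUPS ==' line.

Process each operation:
  + 136.127.99.0/28 (H4) depth=28
  + 136.127.99.6/32 (H3) depth=32
  ? 136.127.99.6  path d0:-→d1:-→d2:-→d3:-→d4:-→d5:-→d6:-→d7:-→d8:-→d9:-→d10:-→d11:-→d12:-→d13:-→d14:-→d15:-→d16:-→d17:-→d18:-→d19:-→d20:-→d21:-→d22:-→d23:-→d24:-→d25:-→d26:-→d27:-→d28:H4→d29:-→d30:-→d31:-→d32:H3  best=H3
  + 136.0.0.0/8 (H4) depth=8
  + 250.66.0.0/16 (H2) depth=16
  + 23.38.100.80/28 (H5) depth=28
  ? 136.127.99.6  path d0:-→d1:-→d2:-→d3:-→d4:-→d5:-→d6:-→d7:-→d8:H4→d9:-→d10:-→d11:-→d12:-→d13:-→d14:-→d15:-→d16:-→d17:-→d18:-→d19:-→d20:-→d21:-→d22:-→d23:-→d24:-→d25:-→d26:-→d27:-→d28:H4→d29:-→d30:-→d31:-→d32:H3  best=H3
  + 136.127.99.0/28 (H3) depth=28
  + 250.0.0.0/8 (H5) depth=8
  + 250.64.0.0/12 (H6) depth=12
  + 136.127.99.0/28 (H1) depth=28
  del 250.66.0.0/16 (clear depth 16)
  + 23.38.100.90/32 (H6) depth=32
  del 136.127.99.0/28 (clear depth 28)
  + 23.38.96.0/21 (H6) depth=21
  del 250.64.0.0/12 (clear depth 12)
  + 0.0.0.0/0 (H3) depth=0
  ? 136.127.99.6  path d0:H3→d1:-→d2:-→d3:-→d4:-→d5:-→d6:-→d7:-→d8:H4→d9:-→d10:-→d11:-→d12:-→d13:-→d14:-→d15:-→d16:-→d17:-→d18:-→d19:-→d20:-→d21:-→d22:-→d23:-→d24:-→d25:-→d26:-→d27:-→d28:-→d29:-→d30:-→d31:-→d32:H3  best=H3
  + 23.38.100.0/24 (H2) depth=24
  ? 23.38.100.90  path d0:H3→d1:-→d2:-→d3:-→d4:-→d5:-→d6:-→d7:-→d8:-→d9:-→d10:-→d11:-→d12:-→d13:-→d14:-→d15:-→d16:-→d17:-→d18:-→d19:-→d20:-→d21:H6→d22:-→d23:-→d24:H2→d25:-→d26:-→d27:-→d28:H5→d29:-→d30:-→d31:-→d32:H6  best=H6
  + 23.38.96.0/20 (H5) depth=20
  + 0.0.0.0/0 (H6) depth=0
  + 250.66.224.0/20 (H1) depth=20
  + 250.0.0.0/8 (H1) depth=8

== LOOKUPS ==
["H3","H3","H3","H6"]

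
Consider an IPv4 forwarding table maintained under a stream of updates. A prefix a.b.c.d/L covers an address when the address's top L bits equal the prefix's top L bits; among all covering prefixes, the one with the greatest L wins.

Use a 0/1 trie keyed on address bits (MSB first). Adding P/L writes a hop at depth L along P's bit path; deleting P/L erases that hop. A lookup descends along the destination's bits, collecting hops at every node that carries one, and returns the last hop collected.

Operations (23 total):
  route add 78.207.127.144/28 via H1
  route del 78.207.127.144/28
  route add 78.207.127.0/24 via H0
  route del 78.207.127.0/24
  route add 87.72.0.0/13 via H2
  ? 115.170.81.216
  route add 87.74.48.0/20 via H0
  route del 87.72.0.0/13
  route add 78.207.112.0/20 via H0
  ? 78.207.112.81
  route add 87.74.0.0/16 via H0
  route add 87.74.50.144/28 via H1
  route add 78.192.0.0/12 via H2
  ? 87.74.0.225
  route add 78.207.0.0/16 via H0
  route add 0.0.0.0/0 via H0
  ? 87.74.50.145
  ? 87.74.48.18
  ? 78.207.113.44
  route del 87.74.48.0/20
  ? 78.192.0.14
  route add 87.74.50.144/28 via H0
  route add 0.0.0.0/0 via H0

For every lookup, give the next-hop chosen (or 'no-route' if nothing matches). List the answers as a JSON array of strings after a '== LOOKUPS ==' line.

Apply in order:
  + 78.207.127.144/28 (H1) depth=28
  del 78.207.127.144/28 (clear depth 28)
  + 78.207.127.0/24 (H0) depth=24
  del 78.207.127.0/24 (clear depth 24)
  + 87.72.0.0/13 (H2) depth=13
  lookup 115.170.81.216: bits 01 walk d0:-→d1:-→d2:- -> no-route
  + 87.74.48.0/20 (H0) depth=20
  del 87.72.0.0/13 (clear depth 13)
  + 78.207.112.0/20 (H0) depth=20
  lookup 78.207.112.81: bits 01001110110011110111 walk d0:-→d1:-→d2:-→d3:-→d4:-→d5:-→d6:-→d7:-→d8:-→d9:-→d10:-→d11:-→d12:-→d13:-→d14:-→d15:-→d16:-→d17:-→d18:-→d19:-→d20:H0 -> H0
  + 87.74.0.0/16 (H0) depth=16
  + 87.74.50.144/28 (H1) depth=28
  + 78.192.0.0/12 (H2) depth=12
  lookup 87.74.0.225: bits 010101110100101000 walk d0:-→d1:-→d2:-→d3:-→d4:-→d5:-→d6:-→d7:-→d8:-→d9:-→d10:-→d11:-→d12:-→d13:-→d14:-→d15:-→d16:H0→d17:-→d18:- -> H0
  + 78.207.0.0/16 (H0) depth=16
  + 0.0.0.0/0 (H0) depth=0
  lookup 87.74.50.145: bits 0101011101001010001100101001 walk d0:H0→d1:-→d2:-→d3:-→d4:-→d5:-→d6:-→d7:-→d8:-→d9:-→d10:-→d11:-→d12:-→d13:-→d14:-→d15:-→d16:H0→d17:-→d18:-→d19:-→d20:H0→d21:-→d22:-→d23:-→d24:-→d25:-→d26:-→d27:-→d28:H1 -> H1
  lookup 87.74.48.18: bits 0101011101001010001100 walk d0:H0→d1:-→d2:-→d3:-→d4:-→d5:-→d6:-→d7:-→d8:-→d9:-→d10:-→d11:-→d12:-→d13:-→d14:-→d15:-→d16:H0→d17:-→d18:-→d19:-→d20:H0→d21:-→d22:- -> H0
  lookup 78.207.113.44: bits 01001110110011110111 walk d0:H0→d1:-→d2:-→d3:-→d4:-→d5:-→d6:-→d7:-→d8:-→d9:-→d10:-→d11:-→d12:H2→d13:-→d14:-→d15:-→d16:H0→d17:-→d18:-→d19:-→d20:H0 -> H0
  del 87.74.48.0/20 (clear depth 20)
  lookup 78.192.0.14: bits 010011101100 walk d0:H0→d1:-→d2:-→d3:-→d4:-→d5:-→d6:-→d7:-→d8:-→d9:-→d10:-→d11:-→d12:H2 -> H2
  + 87.74.50.144/28 (H0) depth=28
  + 0.0.0.0/0 (H0) depth=0

== LOOKUPS ==
["no-route","H0","H0","H1","H0","H0","H2"]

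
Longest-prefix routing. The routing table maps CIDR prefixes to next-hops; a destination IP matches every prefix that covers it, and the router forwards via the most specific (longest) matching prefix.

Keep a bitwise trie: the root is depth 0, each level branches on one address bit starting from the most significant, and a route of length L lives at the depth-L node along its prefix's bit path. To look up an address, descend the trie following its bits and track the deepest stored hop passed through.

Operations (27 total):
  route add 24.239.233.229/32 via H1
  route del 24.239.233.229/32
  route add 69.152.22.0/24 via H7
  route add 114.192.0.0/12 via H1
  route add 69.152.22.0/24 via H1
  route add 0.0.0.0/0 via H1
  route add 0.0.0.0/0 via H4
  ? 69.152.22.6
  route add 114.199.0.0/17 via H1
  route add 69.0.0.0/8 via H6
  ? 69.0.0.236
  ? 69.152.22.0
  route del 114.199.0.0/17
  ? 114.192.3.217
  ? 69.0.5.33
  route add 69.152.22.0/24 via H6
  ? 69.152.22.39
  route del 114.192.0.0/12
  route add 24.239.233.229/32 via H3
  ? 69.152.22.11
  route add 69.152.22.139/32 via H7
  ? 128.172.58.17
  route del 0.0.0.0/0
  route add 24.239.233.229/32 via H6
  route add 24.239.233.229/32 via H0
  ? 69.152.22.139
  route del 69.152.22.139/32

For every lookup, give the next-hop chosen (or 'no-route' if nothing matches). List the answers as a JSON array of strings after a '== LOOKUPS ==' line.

Trace:
  + 24.239.233.229/32 (H1) depth=32
  - 24.239.233.229/32 clear@32
  + 69.152.22.0/24 (H7) depth=24
  + 114.192.0.0/12 (H1) depth=12
  + 69.152.22.0/24 (H1) depth=24
  + 0.0.0.0/0 (H1) depth=0
  + 0.0.0.0/0 (H4) depth=0
  Q 69.152.22.6: descend 010001011001100000010110 ; hops seen [H4,H1] ; pick H1
  + 114.199.0.0/17 (H1) depth=17
  + 69.0.0.0/8 (H6) depth=8
  Q 69.0.0.236: descend 01000101 ; hops seen [H4,H6] ; pick H6
  Q 69.152.22.0: descend 010001011001100000010110 ; hops seen [H4,H6,H1] ; pick H1
  - 114.199.0.0/17 clear@17
  Q 114.192.3.217: descend 0111001011000 ; hops seen [H4,H1] ; pick H1
  Q 69.0.5.33: descend 01000101 ; hops seen [H4,H6] ; pick H6
  + 69.152.22.0/24 (H6) depth=24
  Q 69.152.22.39: descend 010001011001100000010110 ; hops seen [H4,H6,H6] ; pick H6
  - 114.192.0.0/12 clear@12
  + 24.239.233.229/32 (H3) depth=32
  Q 69.152.22.11: descend 010001011001100000010110 ; hops seen [H4,H6,H6] ; pick H6
  + 69.152.22.139/32 (H7) depth=32
  Q 128.172.58.17: descend ε ; hops seen [H4] ; pick H4
  - 0.0.0.0/0 clear@0
  + 24.239.233.229/32 (H6) depth=32
  + 24.239.233.229/32 (H0) depth=32
  Q 69.152.22.139: descend 01000101100110000001011010001011 ; hops seen [H6,H6,H7] ; pick H7
  - 69.152.22.139/32 clear@32

== LOOKUPS ==
["H1","H6","H1","H1","H6","H6","H6","H4","H7"]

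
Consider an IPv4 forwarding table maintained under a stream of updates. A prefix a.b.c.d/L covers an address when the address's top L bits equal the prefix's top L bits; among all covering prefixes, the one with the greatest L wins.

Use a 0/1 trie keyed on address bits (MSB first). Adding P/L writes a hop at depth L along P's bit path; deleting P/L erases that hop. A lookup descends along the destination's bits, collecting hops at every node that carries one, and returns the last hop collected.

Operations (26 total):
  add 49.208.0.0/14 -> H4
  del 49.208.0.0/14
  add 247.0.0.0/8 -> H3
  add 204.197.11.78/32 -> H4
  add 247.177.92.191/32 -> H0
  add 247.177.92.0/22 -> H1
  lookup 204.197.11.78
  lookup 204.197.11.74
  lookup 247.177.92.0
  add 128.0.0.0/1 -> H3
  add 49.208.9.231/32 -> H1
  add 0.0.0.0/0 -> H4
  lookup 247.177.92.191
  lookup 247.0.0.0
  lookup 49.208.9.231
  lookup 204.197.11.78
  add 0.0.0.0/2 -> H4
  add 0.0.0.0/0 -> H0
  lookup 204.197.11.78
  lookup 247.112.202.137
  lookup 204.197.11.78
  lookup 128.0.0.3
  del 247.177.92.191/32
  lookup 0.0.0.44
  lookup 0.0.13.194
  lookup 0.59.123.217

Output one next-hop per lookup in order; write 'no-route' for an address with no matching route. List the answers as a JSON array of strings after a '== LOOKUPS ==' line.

Process each operation:
  + 49.208.0.0/14 (H4) depth=14
  del 49.208.0.0/14 (clear depth 14)
  + 247.0.0.0/8 (H3) depth=8
  + 204.197.11.78/32 (H4) depth=32
  + 247.177.92.191/32 (H0) depth=32
  + 247.177.92.0/22 (H1) depth=22
  lookup 204.197.11.78: bits 11001100110001010000101101001110 walk d0:-→d1:-→d2:-→d3:-→d4:-→d5:-→d6:-→d7:-→d8:-→d9:-→d10:-→d11:-→d12:-→d13:-→d14:-→d15:-→d16:-→d17:-→d18:-→d19:-→d20:-→d21:-→d22:-→d23:-→d24:-→d25:-→d26:-→d27:-→d28:-→d29:-→d30:-→d31:-→d32:H4 -> H4
  lookup 204.197.11.74: bits 11001100110001010000101101001 walk d0:-→d1:-→d2:-→d3:-→d4:-→d5:-→d6:-→d7:-→d8:-→d9:-→d10:-→d11:-→d12:-→d13:-→d14:-→d15:-→d16:-→d17:-→d18:-→d19:-→d20:-→d21:-→d22:-→d23:-→d24:-→d25:-→d26:-→d27:-→d28:-→d29:- -> no-route
  lookup 247.177.92.0: bits 111101111011000101011100 walk d0:-→d1:-→d2:-→d3:-→d4:-→d5:-→d6:-→d7:-→d8:H3→d9:-→d10:-→d11:-→d12:-→d13:-→d14:-→d15:-→d16:-→d17:-→d18:-→d19:-→d20:-→d21:-→d22:H1→d23:-→d24:- -> H1
  + 128.0.0.0/1 (H3) depth=1
  + 49.208.9.231/32 (H1) depth=32
  + 0.0.0.0/0 (H4) depth=0
  lookup 247.177.92.191: bits 11110111101100010101110010111111 walk d0:H4→d1:H3→d2:-→d3:-→d4:-→d5:-→d6:-→d7:-→d8:H3→d9:-→d10:-→d11:-→d12:-→d13:-→d14:-→d15:-→d16:-→d17:-→d18:-→d19:-→d20:-→d21:-→d22:H1→d23:-→d24:-→d25:-→d26:-→d27:-→d28:-→d29:-→d30:-→d31:-→d32:H0 -> H0
  lookup 247.0.0.0: bits 11110111 walk d0:H4→d1:H3→d2:-→d3:-→d4:-→d5:-→d6:-→d7:-→d8:H3 -> H3
  lookup 49.208.9.231: bits 00110001110100000000100111100111 walk d0:H4→d1:-→d2:-→d3:-→d4:-→d5:-→d6:-→d7:-→d8:-→d9:-→d10:-→d11:-→d12:-→d13:-→d14:-→d15:-→d16:-→d17:-→d18:-→d19:-→d20:-→d21:-→d22:-→d23:-→d24:-→d25:-→d26:-→d27:-→d28:-→d29:-→d30:-→d31:-→d32:H1 -> H1
  lookup 204.197.11.78: bits 11001100110001010000101101001110 walk d0:H4→d1:H3→d2:-→d3:-→d4:-→d5:-→d6:-→d7:-→d8:-→d9:-→d10:-→d11:-→d12:-→d13:-→d14:-→d15:-→d16:-→d17:-→d18:-→d19:-→d20:-→d21:-→d22:-→d23:-→d24:-→d25:-→d26:-→d27:-→d28:-→d29:-→d30:-→d31:-→d32:H4 -> H4
  + 0.0.0.0/2 (H4) depth=2
  + 0.0.0.0/0 (H0) depth=0
  lookup 204.197.11.78: bits 11001100110001010000101101001110 walk d0:H0→d1:H3→d2:-→d3:-→d4:-→d5:-→d6:-→d7:-→d8:-→d9:-→d10:-→d11:-→d12:-→d13:-→d14:-→d15:-→d16:-→d17:-→d18:-→d19:-→d20:-→d21:-→d22:-→d23:-→d24:-→d25:-→d26:-→d27:-→d28:-→d29:-→d30:-→d31:-→d32:H4 -> H4
  lookup 247.112.202.137: bits 11110111 walk d0:H0→d1:H3→d2:-→d3:-→d4:-→d5:-→d6:-→d7:-→d8:H3 -> H3
  lookup 204.197.11.78: bits 11001100110001010000101101001110 walk d0:H0→d1:H3→d2:-→d3:-→d4:-→d5:-→d6:-→d7:-→d8:-→d9:-→d10:-→d11:-→d12:-→d13:-→d14:-→d15:-→d16:-→d17:-→d18:-→d19:-→d20:-→d21:-→d22:-→d23:-→d24:-→d25:-→d26:-→d27:-→d28:-→d29:-→d30:-→d31:-→d32:H4 -> H4
  lookup 128.0.0.3: bits 1 walk d0:H0→d1:H3 -> H3
  del 247.177.92.191/32 (clear depth 32)
  lookup 0.0.0.44: bits 00 walk d0:H0→d1:-→d2:H4 -> H4
  lookup 0.0.13.194: bits 00 walk d0:H0→d1:-→d2:H4 -> H4
  lookup 0.59.123.217: bits 00 walk d0:H0→d1:-→d2:H4 -> H4

== LOOKUPS ==
["H4","no-route","H1","H0","H3","H1","H4","H4","H3","H4","H3","H4","H4","H4"]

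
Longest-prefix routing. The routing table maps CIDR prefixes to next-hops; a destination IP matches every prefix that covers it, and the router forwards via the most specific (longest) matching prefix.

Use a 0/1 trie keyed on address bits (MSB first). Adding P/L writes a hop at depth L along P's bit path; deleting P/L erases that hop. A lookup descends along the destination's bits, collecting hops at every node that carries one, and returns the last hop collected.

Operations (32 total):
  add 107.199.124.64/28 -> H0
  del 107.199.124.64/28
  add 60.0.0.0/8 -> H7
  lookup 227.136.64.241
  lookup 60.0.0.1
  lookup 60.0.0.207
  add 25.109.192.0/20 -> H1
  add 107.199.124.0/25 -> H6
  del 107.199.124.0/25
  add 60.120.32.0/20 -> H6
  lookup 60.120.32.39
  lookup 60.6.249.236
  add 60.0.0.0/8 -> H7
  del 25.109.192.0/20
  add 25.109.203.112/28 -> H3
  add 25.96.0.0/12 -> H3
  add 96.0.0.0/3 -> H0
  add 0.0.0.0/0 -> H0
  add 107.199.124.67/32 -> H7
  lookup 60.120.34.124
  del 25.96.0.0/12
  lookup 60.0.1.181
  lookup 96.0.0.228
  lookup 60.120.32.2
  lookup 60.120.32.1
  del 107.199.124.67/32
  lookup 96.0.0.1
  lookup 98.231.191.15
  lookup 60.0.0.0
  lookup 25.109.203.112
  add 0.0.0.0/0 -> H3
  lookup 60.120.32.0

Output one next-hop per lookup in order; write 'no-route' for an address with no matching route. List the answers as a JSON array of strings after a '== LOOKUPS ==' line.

Trace:
  add 107.199.124.64/28 -> H0 at depth 28
  del 107.199.124.64/28 (clear depth 28)
  add 60.0.0.0/8 -> H7 at depth 8
  lookup 227.136.64.241: bits ε walk d0:- -> no-route
  lookup 60.0.0.1: bits 00111100 walk d0:-→d1:-→d2:-→d3:-→d4:-→d5:-→d6:-→d7:-→d8:H7 -> H7
  lookup 60.0.0.207: bits 00111100 walk d0:-→d1:-→d2:-→d3:-→d4:-→d5:-→d6:-→d7:-→d8:H7 -> H7
  add 25.109.192.0/20 -> H1 at depth 20
  add 107.199.124.0/25 -> H6 at depth 25
  del 107.199.124.0/25 (clear depth 25)
  add 60.120.32.0/20 -> H6 at depth 20
  lookup 60.120.32.39: bits 00111100011110000010 walk d0:-→d1:-→d2:-→d3:-→d4:-→d5:-→d6:-→d7:-→d8:H7→d9:-→d10:-→d11:-→d12:-→d13:-→d14:-→d15:-→d16:-→d17:-→d18:-→d19:-→d20:H6 -> H6
  lookup 60.6.249.236: bits 001111000 walk d0:-→d1:-→d2:-→d3:-→d4:-→d5:-→d6:-→d7:-→d8:H7→d9:- -> H7
  add 60.0.0.0/8 -> H7 at depth 8
  del 25.109.192.0/20 (clear depth 20)
  add 25.109.203.112/28 -> H3 at depth 28
  add 25.96.0.0/12 -> H3 at depth 12
  add 96.0.0.0/3 -> H0 at depth 3
  add 0.0.0.0/0 -> H0 at depth 0
  add 107.199.124.67/32 -> H7 at depth 32
  lookup 60.120.34.124: bits 00111100011110000010 walk d0:H0→d1:-→d2:-→d3:-→d4:-→d5:-→d6:-→d7:-→d8:H7→d9:-→d10:-→d11:-→d12:-→d13:-→d14:-→d15:-→d16:-→d17:-→d18:-→d19:-→d20:H6 -> H6
  del 25.96.0.0/12 (clear depth 12)
  lookup 60.0.1.181: bits 001111000 walk d0:H0→d1:-→d2:-→d3:-→d4:-→d5:-→d6:-→d7:-→d8:H7→d9:- -> H7
  lookup 96.0.0.228: bits 0110 walk d0:H0→d1:-→d2:-→d3:H0→d4:- -> H0
  lookup 60.120.32.2: bits 00111100011110000010 walk d0:H0→d1:-→d2:-→d3:-→d4:-→d5:-→d6:-→d7:-→d8:H7→d9:-→d10:-→d11:-→d12:-→d13:-→d14:-→d15:-→d16:-→d17:-→d18:-→d19:-→d20:H6 -> H6
  lookup 60.120.32.1: bits 00111100011110000010 walk d0:H0→d1:-→d2:-→d3:-→d4:-→d5:-→d6:-→d7:-→d8:H7→d9:-→d10:-→d11:-→d12:-→d13:-→d14:-→d15:-→d16:-→d17:-→d18:-→d19:-→d20:H6 -> H6
  del 107.199.124.67/32 (clear depth 32)
  lookup 96.0.0.1: bits 0110 walk d0:H0→d1:-→d2:-→d3:H0→d4:- -> H0
  lookup 98.231.191.15: bits 0110 walk d0:H0→d1:-→d2:-→d3:H0→d4:- -> H0
  lookup 60.0.0.0: bits 001111000 walk d0:H0→d1:-→d2:-→d3:-→d4:-→d5:-→d6:-→d7:-→d8:H7→d9:- -> H7
  lookup 25.109.203.112: bits 0001100101101101110010110111 walk d0:H0→d1:-→d2:-→d3:-→d4:-→d5:-→d6:-→d7:-→d8:-→d9:-→d10:-→d11:-→d12:-→d13:-→d14:-→d15:-→d16:-→d17:-→d18:-→d19:-→d20:-→d21:-→d22:-→d23:-→d24:-→d25:-→d26:-→d27:-→d28:H3 -> H3
  add 0.0.0.0/0 -> H3 at depth 0
  lookup 60.120.32.0: bits 00111100011110000010 walk d0:H3→d1:-→d2:-→d3:-→d4:-→d5:-→d6:-→d7:-→d8:H7→d9:-→d10:-→d11:-→d12:-→d13:-→d14:-→d15:-→d16:-→d17:-→d18:-→d19:-→d20:H6 -> H6

== LOOKUPS ==
["no-route","H7","H7","H6","H7","H6","H7","H0","H6","H6","H0","H0","H7","H3","H6"]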